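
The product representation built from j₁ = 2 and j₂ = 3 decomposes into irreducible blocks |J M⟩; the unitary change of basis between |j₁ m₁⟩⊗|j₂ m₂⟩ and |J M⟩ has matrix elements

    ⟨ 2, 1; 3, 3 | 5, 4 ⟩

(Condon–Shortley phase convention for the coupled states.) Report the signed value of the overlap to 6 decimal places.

+√(2/5) ≈ +0.632456

j₁+j₂−J=0  J+j₁−j₂=4  J−j₁+j₂=6  j₁+j₂+J+1=11
(j₁±m₁, j₂±m₂, J±M) = (3,1,6,0,9,1)
P² = 7464960
sum k=0..0:
  [0] +1/4320 = 1/4320
S = 1/4320
C² = P²·S² = 2/5 ; C = +0.632456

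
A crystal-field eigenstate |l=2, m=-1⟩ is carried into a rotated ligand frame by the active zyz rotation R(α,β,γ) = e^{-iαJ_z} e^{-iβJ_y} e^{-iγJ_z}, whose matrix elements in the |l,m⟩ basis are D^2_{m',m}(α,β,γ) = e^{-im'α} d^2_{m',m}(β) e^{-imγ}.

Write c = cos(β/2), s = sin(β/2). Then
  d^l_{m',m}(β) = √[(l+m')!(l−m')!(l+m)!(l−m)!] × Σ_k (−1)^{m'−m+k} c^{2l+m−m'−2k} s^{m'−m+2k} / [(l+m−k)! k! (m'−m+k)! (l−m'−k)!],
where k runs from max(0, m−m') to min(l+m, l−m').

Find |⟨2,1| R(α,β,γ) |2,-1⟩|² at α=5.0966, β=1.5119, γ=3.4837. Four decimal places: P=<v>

First d^2_{1,-1}(β=1.5119), then the phase factors e^{-i(1)α} and e^{-i(-1)γ}:
With c≡cos(β/2)=0.727620 and s≡sin(β/2)=0.685980, N=[6·1·1·6]^{1/2}=6.000000
The bounds max(0,m−m')=0 and min(l+m,l−m')=1 give 2 terms
  k=0: (−1)^2·6.0000/(2)·0.7276^2·0.6860^2 = +0.747401
  k=1: (−1)^3·6.0000/(6)·0.7276^0·0.6860^4 = -0.221435
d^2_{1,-1}(1.5119) = +0.747401 -0.221435 = +0.525966
|D^2_{1,-1}|² = |d^2_{1,-1}(β)|² = (+0.525966)² = 0.276641 (the z-rotation phases have unit modulus)

P=0.2766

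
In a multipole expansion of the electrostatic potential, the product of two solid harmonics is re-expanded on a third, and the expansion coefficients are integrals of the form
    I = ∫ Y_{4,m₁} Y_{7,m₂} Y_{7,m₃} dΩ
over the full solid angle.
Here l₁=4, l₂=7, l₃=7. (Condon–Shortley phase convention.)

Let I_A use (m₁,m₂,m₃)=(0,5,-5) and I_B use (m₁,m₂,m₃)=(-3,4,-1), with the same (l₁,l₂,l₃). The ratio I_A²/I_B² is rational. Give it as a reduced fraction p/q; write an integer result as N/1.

Shared (l₁,l₂,l₃)=(4,7,7): N and (l;000)² cancel in I_A²/I_B².
A: Δ = 4!·4!·10!/19! = 1/58198140; Racah Σ t=2..4: t=2:+1/58060800 t=3:−1/13063680 t=4:+1/46448640 = -79/2090188800; ⇒ 3j(4 7 7; 0 5 -5)² = 68651/5290740, sgn -1
B: Δ = 4!·4!·10!/19! = 1/58198140; Racah Σ t=3..4: t=3:−1/11612160 t=4:+1/4354560 = 1/6967296; ⇒ 3j(4 7 7; -3 4 -1)² = 625/50388, sgn +1
I_A²/I_B² = (68651/5290740)/(625/50388) = 68651/65625

68651/65625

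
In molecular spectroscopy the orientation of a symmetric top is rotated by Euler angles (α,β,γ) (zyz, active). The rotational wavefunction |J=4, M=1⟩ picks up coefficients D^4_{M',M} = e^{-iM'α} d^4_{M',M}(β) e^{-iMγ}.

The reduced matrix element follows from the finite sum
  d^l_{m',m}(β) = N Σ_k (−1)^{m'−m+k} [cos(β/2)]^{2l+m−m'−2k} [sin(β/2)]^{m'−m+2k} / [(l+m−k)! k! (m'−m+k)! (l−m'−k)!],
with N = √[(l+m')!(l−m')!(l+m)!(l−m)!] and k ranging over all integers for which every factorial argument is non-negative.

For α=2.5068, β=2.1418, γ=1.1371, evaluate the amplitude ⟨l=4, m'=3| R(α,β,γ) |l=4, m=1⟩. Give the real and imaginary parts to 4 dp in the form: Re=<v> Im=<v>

Re=0.2448 Im=0.2361

First d^4_{3,1}(β=2.1418), then the phase factors e^{-i(3)α} and e^{-i(1)γ}:
With c≡cos(β/2)=0.479335 and s≡sin(β/2)=0.877632, N=[5040·1·120·6]^{1/2}=1904.940944
k: max(0,(1)−(3))=0 … min(4+(1),4−(3))=1
  k=0: (−1)^2·1904.9409/(240)·0.4793^6·0.8776^2 = +0.074153
  k=1: (−1)^3·1904.9409/(144)·0.4793^4·0.8776^4 = -0.414309
d^4_{3,1}(2.1418) = +0.074153 -0.414309 = -0.340156
Phases: e^{-i·(3)·2.5068}=+0.327429-0.944876i, e^{-i·(1)·1.1371}=+0.420228-0.907419i ⇒ D=+0.244845+0.236129i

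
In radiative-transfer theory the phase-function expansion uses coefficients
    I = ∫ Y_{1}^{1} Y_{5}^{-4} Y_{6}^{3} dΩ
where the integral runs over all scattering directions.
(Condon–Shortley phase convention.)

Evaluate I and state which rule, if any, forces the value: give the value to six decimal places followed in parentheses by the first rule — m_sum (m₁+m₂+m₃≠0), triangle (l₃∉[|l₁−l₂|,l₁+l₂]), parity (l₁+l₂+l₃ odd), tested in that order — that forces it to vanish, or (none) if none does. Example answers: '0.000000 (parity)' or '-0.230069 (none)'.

Rules hold: Σm=0, L=12 even, 4≤6≤6.
N = 3·11·13 = 429
Δ = 0!·2!·10!/13! = 1/858
Racah Σ t=0..0: t=0:+1/14400 = 1/14400
⇒ 3j(1 5 6; 0 0 0)² = 6/143, sgn +1
Racah Σ t=0..0: t=0:+1/725760 = 1/725760
⇒ 3j(1 5 6; 1 -4 3)² = 1/286, sgn -1
4πI² = N·(3j₀)²·(3jₘ)² = 9/143
I = -1·√(0.0629371/4π) = -0.07076985
No selection rule forces the value: the integral is nonzero (none).

-0.070770 (none)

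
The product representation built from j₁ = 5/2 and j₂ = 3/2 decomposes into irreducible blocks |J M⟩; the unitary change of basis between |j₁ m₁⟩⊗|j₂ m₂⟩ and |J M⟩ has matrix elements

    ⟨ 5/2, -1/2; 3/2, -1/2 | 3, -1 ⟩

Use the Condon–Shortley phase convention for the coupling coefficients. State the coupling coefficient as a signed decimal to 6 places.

triangle: 1!·4!·2!/8! = 48/40320
(j±m)!: 2!·3!·1!·2!·2!·4! = 1152
prefactor² = (2J+1)·Δ·N² = 48/5
  k=0: +1/(0!·1!·3!·1!·1!·1!) = 1/6
  k=1: −1/(1!·0!·2!·0!·2!·2!) = -1/8
Σ = 1/24  ⇒  CG² = 48/5·(1/24)² = 1/60
CG = +√(1/60) = +0.129099

+0.129099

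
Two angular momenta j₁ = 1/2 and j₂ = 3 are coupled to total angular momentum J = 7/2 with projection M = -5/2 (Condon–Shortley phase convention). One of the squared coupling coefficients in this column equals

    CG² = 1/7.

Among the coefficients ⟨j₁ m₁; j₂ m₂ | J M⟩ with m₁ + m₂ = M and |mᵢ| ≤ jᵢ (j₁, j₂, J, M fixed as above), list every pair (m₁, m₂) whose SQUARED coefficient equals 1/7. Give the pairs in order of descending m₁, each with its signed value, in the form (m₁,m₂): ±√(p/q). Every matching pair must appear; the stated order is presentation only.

Admissible pairs with m₁+m₂ = M = -5/2: (-1/2,-2), (1/2,-3)
  (m₁,m₂)=(1/2,-3): CG² = 1/7, CG = +√(1/7)   ← matches the target
  (m₁,m₂)=(-1/2,-2): CG² = 6/7, CG = +√(6/7)
Pairs with CG² = 1/7: (1/2,-3): +√(1/7)

(1/2,-3): +√(1/7)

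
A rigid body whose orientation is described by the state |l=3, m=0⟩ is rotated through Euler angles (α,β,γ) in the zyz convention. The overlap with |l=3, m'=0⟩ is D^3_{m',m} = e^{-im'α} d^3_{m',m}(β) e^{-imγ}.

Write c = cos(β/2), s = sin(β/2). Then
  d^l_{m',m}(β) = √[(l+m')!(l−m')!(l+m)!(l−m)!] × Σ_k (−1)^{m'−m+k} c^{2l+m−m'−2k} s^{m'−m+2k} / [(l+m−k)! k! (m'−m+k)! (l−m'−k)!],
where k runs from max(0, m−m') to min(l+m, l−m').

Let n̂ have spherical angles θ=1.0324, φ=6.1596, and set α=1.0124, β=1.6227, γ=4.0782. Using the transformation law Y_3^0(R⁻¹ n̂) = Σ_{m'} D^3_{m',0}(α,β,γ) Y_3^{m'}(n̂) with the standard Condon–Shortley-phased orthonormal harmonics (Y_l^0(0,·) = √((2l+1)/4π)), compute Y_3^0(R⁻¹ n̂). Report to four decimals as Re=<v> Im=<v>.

Re=-0.3047 Im=0.0000

Need the full column D^3_{m',0} for m'=−3..3 at α=1.0124, β=1.6227, γ=4.0782.
cos(β/2)=0.688520, sin(β/2)=0.725217
d^3_{-3,0}: single k=3 term ⇒ +0.556762;  D = -0.553731+0.058016i
d^3_{-2,0}: k∈[2..3] ⇒ +0.647386 -0.718235 = -0.070849;  D = +0.031072-0.063672i
d^3_{-1,0}: k∈[1..3] ⇒ +0.388724 -1.293797 +0.478463 = -0.426610;  D = -0.226029-0.361810i
d^3_{0,0}: k∈[0..3] ⇒ +0.106537 -1.063764 +1.180180 -0.145482 = +0.077471;  D = +0.077471+0.000000i
d^3_{1,0}: k∈[0..2] ⇒ -0.388724 +1.293797 -0.478463 = +0.426610;  D = +0.226029-0.361810i
d^3_{2,0}: k∈[0..1] ⇒ +0.647386 -0.718235 = -0.070849;  D = +0.031072+0.063672i
d^3_{3,0}: single k=0 term ⇒ -0.556762;  D = +0.553731+0.058016i
Y_3^{m'}(θ=1.0324,φ=6.1596) and Σ D·Y over m':
  (-0.5537+0.0580i)·(+0.2461+0.0957i)  (+0.0311-0.0637i)·(+0.3745+0.0945i)  (-0.2260-0.3618i)·(+0.0866+0.0108i)  (+0.0775+0.0000i)·(-0.3225+0.0000i)  (+0.2260-0.3618i)·(-0.0866+0.0108i)  (+0.0311+0.0637i)·(+0.3745-0.0945i)  (+0.5537+0.0580i)·(-0.2461+0.0957i)
Y_3^0(R⁻¹ n̂) = -0.304676+0.000000i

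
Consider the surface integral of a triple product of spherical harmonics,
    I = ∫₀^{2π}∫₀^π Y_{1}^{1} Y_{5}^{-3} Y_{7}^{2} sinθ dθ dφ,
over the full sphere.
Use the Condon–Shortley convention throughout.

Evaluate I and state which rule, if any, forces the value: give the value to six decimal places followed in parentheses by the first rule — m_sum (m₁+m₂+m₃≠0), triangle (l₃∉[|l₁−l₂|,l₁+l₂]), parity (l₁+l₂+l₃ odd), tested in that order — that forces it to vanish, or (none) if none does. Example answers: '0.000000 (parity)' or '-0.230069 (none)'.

l₃=7 ∉ [4,6] — triangle fails ⇒ I = 0

0.000000 (triangle)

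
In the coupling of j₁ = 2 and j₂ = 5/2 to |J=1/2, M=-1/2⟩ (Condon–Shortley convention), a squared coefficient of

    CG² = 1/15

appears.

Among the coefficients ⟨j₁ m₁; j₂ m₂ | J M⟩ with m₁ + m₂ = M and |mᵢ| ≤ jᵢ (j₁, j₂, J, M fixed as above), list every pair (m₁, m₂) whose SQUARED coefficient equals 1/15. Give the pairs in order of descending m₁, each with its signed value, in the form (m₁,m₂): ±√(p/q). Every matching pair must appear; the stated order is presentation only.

Admissible pairs with m₁+m₂ = M = -1/2: (-2,3/2), (-1,1/2), (0,-1/2), (1,-3/2), (2,-5/2)
  (m₁,m₂)=(2,-5/2): CG² = 1/3, CG = +√(1/3)
  (m₁,m₂)=(1,-3/2): CG² = 4/15, CG = −√(4/15)
  (m₁,m₂)=(0,-1/2): CG² = 1/5, CG = +√(1/5)
  (m₁,m₂)=(-1,1/2): CG² = 2/15, CG = −√(2/15)
  (m₁,m₂)=(-2,3/2): CG² = 1/15, CG = +√(1/15)   ← matches the target
Pairs with CG² = 1/15: (-2,3/2): +√(1/15)

(-2,3/2): +√(1/15)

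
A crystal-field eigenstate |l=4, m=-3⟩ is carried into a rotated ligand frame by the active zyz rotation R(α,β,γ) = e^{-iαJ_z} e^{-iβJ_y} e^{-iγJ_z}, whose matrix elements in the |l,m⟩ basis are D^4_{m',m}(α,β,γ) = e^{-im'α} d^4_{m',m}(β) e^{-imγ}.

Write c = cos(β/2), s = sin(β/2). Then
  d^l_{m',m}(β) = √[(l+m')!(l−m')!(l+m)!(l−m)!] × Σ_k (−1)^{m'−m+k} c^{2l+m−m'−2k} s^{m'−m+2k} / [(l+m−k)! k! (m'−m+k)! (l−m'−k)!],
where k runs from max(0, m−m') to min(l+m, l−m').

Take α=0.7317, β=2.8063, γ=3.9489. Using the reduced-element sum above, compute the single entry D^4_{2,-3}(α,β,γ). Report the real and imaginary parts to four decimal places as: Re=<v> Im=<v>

D^4_{2,-3}(0.7317,2.8063,3.9489) = e^{-i·2·0.7317}·d^4_{2,-3}(2.8063)·e^{-i·-3·3.9489}. Compute d first:
c=cos(2.806300/2)=0.166862, s=sin(2.806300/2)=0.985980; N=√[720·2·1·5040]=2693.993318
Admissible k: 0..1 (factorial args all ≥0)
  k=0: (−1)^5·2693.9933/(240)·0.1669^3·0.9860^5 = -0.048596
  k=1: (−1)^6·2693.9933/(720)·0.1669^1·0.9860^7 = +0.565587
d^4_{2,-3}(2.8063) = -0.048596 +0.565587 = +0.516991
Attach z-rotation phases: D = e^{-i(2)(0.7317)}·(+0.516991)·e^{-i(-3)(3.9489)} = -0.297130-0.423076i

Re=-0.2971 Im=-0.4231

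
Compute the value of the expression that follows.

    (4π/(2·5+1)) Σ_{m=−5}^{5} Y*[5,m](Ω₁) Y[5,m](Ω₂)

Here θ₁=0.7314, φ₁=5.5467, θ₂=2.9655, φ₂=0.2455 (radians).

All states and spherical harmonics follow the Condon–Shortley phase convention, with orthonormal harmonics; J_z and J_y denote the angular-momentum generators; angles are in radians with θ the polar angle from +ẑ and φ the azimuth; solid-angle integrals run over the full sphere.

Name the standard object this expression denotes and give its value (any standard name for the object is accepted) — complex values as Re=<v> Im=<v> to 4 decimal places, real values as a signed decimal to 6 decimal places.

Legendre polynomial (addition theorem), +0.307727

This sum is the spherical-harmonic addition theorem: it equals the Legendre polynomial P_l(cos γ) of the angle γ between the two directions.
Summing Y*_{l m}(θ₁,φ₁)·Y_{l m}(θ₂,φ₂) over m ∈ [−5, 5]; prefactor 4π/(2·5+1) = 1.142397:
  term(m=-5) = (0.000001, 0.000005)   from Y*(Ω₁)=(-0.052888, 0.031763), Y(Ω₂)=(0.000026, -0.000072)
  term(m=-4) = (0.000209, -0.000209)   from Y*(Ω₁)=(-0.213239, -0.042261), Y(Ω₂)=(-0.000756, 0.001132)
  term(m=-3) = (-0.005788, -0.001147)   from Y*(Ω₁)=(-0.244867, -0.329804), Y(Ω₂)=(0.010642, -0.009649)
  term(m=-2) = (0.013936, 0.033600)   from Y*(Ω₁)=(0.036364, -0.370535), Y(Ω₂)=(-0.086158, 0.046066)
  term(m=-1) = (-0.014880, 0.022282)   from Y*(Ω₁)=(-0.049406, 0.044795), Y(Ω₂)=(0.389715, -0.097645)
  term(m=+0) = (0.282414, 0.000000)   from Y*(Ω₁)=(-0.386825, -0.000000), Y(Ω₂)=(-0.730083, 0.000000)
  term(m=+1) = (-0.014880, -0.022282)   from Y*(Ω₁)=(0.049406, 0.044795), Y(Ω₂)=(-0.389715, -0.097645)
  term(m=+2) = (0.013936, -0.033600)   from Y*(Ω₁)=(0.036364, 0.370535), Y(Ω₂)=(-0.086158, -0.046066)
  term(m=+3) = (-0.005788, 0.001147)   from Y*(Ω₁)=(0.244867, -0.329804), Y(Ω₂)=(-0.010642, -0.009649)
  term(m=+4) = (0.000209, 0.000209)   from Y*(Ω₁)=(-0.213239, 0.042261), Y(Ω₂)=(-0.000756, -0.001132)
  term(m=+5) = (0.000001, -0.000005)   from Y*(Ω₁)=(0.052888, 0.031763), Y(Ω₂)=(-0.000026, -0.000072)
Total Σ_m = (0.269369, 0.000000). Multiply by 1.142397: (0.307727, 0.000000). P_5(cos γ) = 0.307727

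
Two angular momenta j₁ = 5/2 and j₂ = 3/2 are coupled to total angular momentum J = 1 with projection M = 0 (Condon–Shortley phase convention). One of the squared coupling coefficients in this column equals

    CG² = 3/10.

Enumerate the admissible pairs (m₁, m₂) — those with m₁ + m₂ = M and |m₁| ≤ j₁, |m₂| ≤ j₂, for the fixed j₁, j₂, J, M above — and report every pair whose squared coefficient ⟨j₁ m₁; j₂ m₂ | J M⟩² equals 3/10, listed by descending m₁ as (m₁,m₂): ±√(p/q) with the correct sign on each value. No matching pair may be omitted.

(1/2,-1/2): −√(3/10); (-1/2,1/2): +√(3/10)

Admissible pairs with m₁+m₂ = M = 0: (-3/2,3/2), (-1/2,1/2), (1/2,-1/2), (3/2,-3/2)
  (m₁,m₂)=(3/2,-3/2): CG² = 1/5, CG = +√(1/5)
  (m₁,m₂)=(1/2,-1/2): CG² = 3/10, CG = −√(3/10)   ← matches the target
  (m₁,m₂)=(-1/2,1/2): CG² = 3/10, CG = +√(3/10)   ← matches the target
  (m₁,m₂)=(-3/2,3/2): CG² = 1/5, CG = −√(1/5)
Pairs with CG² = 3/10: (1/2,-1/2): −√(3/10); (-1/2,1/2): +√(3/10)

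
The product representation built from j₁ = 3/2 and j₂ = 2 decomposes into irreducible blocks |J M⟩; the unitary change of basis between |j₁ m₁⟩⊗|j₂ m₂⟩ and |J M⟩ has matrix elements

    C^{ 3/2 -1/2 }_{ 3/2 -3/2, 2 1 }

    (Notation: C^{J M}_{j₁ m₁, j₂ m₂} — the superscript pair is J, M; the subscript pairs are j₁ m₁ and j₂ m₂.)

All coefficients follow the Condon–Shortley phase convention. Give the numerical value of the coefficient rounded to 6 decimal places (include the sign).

triangle: 2!×1!×2!/6! = 4/720
(j±m)!: 0!×3!×3!×1!×1!×2! = 72
prefactor² = (2J+1)×Δ×N² = 8/5
  k=2: +1/(2!×0!×1!×1!×0!×1!) = 1/2
Σ = 1/2  ⇒  CG² = 8/5×(1/2)² = 2/5
CG = +√(2/5) = +0.632456

+0.632456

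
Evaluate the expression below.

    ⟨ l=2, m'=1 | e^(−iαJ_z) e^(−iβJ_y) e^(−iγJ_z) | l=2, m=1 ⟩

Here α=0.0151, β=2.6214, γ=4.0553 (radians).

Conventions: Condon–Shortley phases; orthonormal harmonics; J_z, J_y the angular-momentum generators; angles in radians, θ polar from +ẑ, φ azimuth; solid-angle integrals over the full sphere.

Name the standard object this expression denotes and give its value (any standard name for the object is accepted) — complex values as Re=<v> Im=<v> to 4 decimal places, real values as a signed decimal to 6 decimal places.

This is a Wigner D-matrix element — the rotation-matrix element ⟨l m'| R(α,β,γ) |l m⟩ in the angular-momentum basis.
D^2_{1,1}(0.0151,2.6214,4.0553) = e^{-i·1·0.0151}·d^2_{1,1}(2.6214)·e^{-i·1·4.0553}. Compute d first:
c=cos(2.621400/2)=0.257174, s=sin(2.621400/2)=0.966365; N=√[6·1·6·1]=6.000000
k∈{0,1} keeps every argument non-negative
  k=0: (−1)^0·6.0000/(6)·0.2572^4·0.9664^0 = +0.004374
  k=1: (−1)^1·6.0000/(2)·0.2572^2·0.9664^2 = -0.185292
d^2_{1,1}(2.6214) = +0.004374 -0.185292 = -0.180918
Attach z-rotation phases: D = e^{-i(1)(0.0151)}·(-0.180918)·e^{-i(1)(4.0553)} = +0.108332-0.144898i

Wigner D-matrix element, Re=0.1083 Im=-0.1449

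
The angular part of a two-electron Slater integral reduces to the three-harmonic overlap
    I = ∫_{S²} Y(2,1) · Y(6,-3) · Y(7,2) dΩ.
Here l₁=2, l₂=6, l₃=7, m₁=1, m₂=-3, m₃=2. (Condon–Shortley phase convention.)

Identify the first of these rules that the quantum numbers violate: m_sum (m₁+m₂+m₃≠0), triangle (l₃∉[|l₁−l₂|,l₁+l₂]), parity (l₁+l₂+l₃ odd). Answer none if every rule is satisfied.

m₁+m₂+m₃ = 1 − 3 + 2 = 0  ✓
triangle: |2−6|=4 ≤ l₃=7 ≤ 2+6=8  ✓
parity: l₁+l₂+l₃ = 15 is odd  ✗

parity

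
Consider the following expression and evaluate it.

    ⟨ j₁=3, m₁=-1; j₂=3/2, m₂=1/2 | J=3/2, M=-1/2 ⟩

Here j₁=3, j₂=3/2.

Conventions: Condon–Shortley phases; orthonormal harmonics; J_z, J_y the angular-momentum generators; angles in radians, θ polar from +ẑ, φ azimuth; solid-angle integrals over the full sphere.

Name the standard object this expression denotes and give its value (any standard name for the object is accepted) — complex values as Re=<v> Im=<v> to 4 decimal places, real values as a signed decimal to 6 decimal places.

Clebsch–Gordan coefficient, +√(12/35) ≈ +0.585540

This is a Clebsch–Gordan (vector-coupling) coefficient.
j₁+j₂−J=3  J+j₁−j₂=3  J−j₁+j₂=0  j₁+j₂+J+1=7
(j₁±m₁, j₂±m₂, J±M) = (2,4,2,1,1,2)
P² = 192/35
sum k=2..2:
  [2] +1/4 = 1/4
S = 1/4
C² = P²·S² = 12/35 ; C = +0.585540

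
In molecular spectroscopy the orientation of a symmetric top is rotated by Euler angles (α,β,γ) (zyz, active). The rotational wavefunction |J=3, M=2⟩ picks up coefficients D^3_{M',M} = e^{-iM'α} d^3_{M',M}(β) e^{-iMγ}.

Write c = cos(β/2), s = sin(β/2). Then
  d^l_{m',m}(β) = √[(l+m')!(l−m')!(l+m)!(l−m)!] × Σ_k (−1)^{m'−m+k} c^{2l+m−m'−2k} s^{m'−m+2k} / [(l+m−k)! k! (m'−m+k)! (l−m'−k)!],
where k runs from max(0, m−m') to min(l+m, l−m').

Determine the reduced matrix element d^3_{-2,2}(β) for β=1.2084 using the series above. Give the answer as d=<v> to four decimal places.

d^3_{-2,2}(β=1.2084) via the finite sum:
With c≡cos(β/2)=0.822957 and s≡sin(β/2)=0.568104, N=[1·120·120·1]^{1/2}=120.000000
k∈{4,5} keeps every argument non-negative
  k=4: (−1)^0·120.0000/(24)·0.8230^2·0.5681^4 = +0.352724
  k=5: (−1)^1·120.0000/(120)·0.8230^0·0.5681^6 = -0.033618
d^3_{-2,2}(1.2084) = +0.352724 -0.033618 = +0.319107

d=0.3191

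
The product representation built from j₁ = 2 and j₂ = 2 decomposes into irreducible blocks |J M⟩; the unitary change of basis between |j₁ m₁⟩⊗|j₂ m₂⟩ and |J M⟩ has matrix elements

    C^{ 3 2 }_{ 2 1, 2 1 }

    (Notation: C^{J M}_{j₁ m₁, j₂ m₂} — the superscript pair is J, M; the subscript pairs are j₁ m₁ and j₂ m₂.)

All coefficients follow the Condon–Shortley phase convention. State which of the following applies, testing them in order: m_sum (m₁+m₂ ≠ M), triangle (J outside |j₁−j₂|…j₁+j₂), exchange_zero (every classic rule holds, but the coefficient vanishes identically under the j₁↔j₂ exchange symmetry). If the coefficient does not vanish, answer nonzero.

exchange_zero

m-sum: m₁+m₂ = 1+1 = 2, M = 2  ✓
triangle: |j₁−j₂| = 0 ≤ J = 3 ≤ j₁+j₂ = 4  ✓
exchange: j₁=j₂ and m₁=m₂, and (−1)^(j₁+j₂−J) = (−1)^1 = −1 forces ⟨j₁m₁;j₂m₂|JM⟩ = −⟨j₂m₂;j₁m₁|JM⟩ = −⟨j₁m₁;j₂m₂|JM⟩ ⇒ the coefficient vanishes identically
Racah sum check: Σ_k collapses to 0 ⇒ CG = 0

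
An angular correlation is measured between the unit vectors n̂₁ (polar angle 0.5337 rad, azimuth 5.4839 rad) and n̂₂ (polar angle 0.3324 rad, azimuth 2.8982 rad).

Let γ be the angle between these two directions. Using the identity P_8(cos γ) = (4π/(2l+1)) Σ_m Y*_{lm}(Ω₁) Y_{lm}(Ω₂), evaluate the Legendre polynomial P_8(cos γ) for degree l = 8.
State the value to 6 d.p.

Expand P_8 via completeness: Σ_{m} conj(Y_{8,m}) at Ω₁ times Y_{8,m} at Ω₂ —
  m=-8: (0.002298, -0.000256) × (-0.000024, 0.000062) = (-0.000000, 0.000000)  (running Σ = (-0.000000, 0.000000))
  m=-7: (0.012089, 0.009941) × (0.000102, -0.000761) = (0.000009, -0.000008)  (running Σ = (0.000009, -0.000008))
  m=-6: (0.005494, 0.065787) × (0.000621, 0.005602) = (-0.000365, 0.000072)  (running Σ = (-0.000356, 0.000064))
  m=-5: (-0.127094, 0.146094) × (-0.010250, -0.027750) = (0.005357, 0.002029)  (running Σ = (0.005001, 0.002093))
  m=-4: (-0.394504, 0.021937) × (0.063981, 0.094079) = (-0.027304, -0.035711)  (running Σ = (-0.022304, -0.033618))
  m=-3: (-0.375572, -0.345513) × (-0.233089, -0.208671) = (0.015443, 0.158906)  (running Σ = (-0.006860, 0.125288))
  m=-2: (-0.007251, -0.261019) × (0.495691, 0.262352) = (0.064884, -0.131287)  (running Σ = (0.058024, -0.005999))
  m=-1: (-0.198193, 0.203776) × (-0.459005, -0.113978) = (0.114198, -0.070944)  (running Σ = (0.172221, -0.076943))
  m=0: (-0.370856, -0.000000) × (-0.230075, 0.000000) = (0.085325, 0.000000)  (running Σ = (0.257546, -0.076943))
  m=1: (0.198193, 0.203776) × (0.459005, -0.113978) = (0.114198, 0.070944)  (running Σ = (0.371744, -0.005999))
  m=2: (-0.007251, 0.261019) × (0.495691, -0.262352) = (0.064884, 0.131287)  (running Σ = (0.436628, 0.125288))
  m=3: (0.375572, -0.345513) × (0.233089, -0.208671) = (0.015443, -0.158906)  (running Σ = (0.452071, -0.033618))
  m=4: (-0.394504, -0.021937) × (0.063981, -0.094079) = (-0.027304, 0.035711)  (running Σ = (0.424767, 0.002093))
  m=5: (0.127094, 0.146094) × (0.010250, -0.027750) = (0.005357, -0.002029)  (running Σ = (0.430124, 0.000064))
  m=6: (0.005494, -0.065787) × (0.000621, -0.005602) = (-0.000365, -0.000072)  (running Σ = (0.429759, -0.000008))
  m=7: (-0.012089, 0.009941) × (-0.000102, -0.000761) = (0.000009, 0.000008)  (running Σ = (0.429768, 0.000000))
  m=8: (0.002298, 0.000256) × (-0.000024, -0.000062) = (-0.000000, -0.000000)  (running Σ = (0.429768, -0.000000))
Accumulated sum (0.429768, -0.000000); after 4π/(2l+1) scaling, (0.317683, -0.000000) ⇒ P_8 = 0.317683

0.317683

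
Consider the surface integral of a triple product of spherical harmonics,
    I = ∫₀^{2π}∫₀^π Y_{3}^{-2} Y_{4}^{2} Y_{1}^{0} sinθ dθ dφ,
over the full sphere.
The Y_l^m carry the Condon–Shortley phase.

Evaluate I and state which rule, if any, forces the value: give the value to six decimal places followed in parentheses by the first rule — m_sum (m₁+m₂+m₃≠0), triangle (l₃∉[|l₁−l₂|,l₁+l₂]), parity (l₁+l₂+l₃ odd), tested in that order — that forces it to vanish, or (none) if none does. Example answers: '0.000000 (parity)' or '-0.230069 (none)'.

Checks pass: Σm=0; 8 even; l₃=1∈[1,7].
(2·3+1)(2·4+1)(2·1+1) = 189
Δ: 6! 0! 2! / 9! → 1/252
sum: t=3:−1/36 = -1/36
3j²(3 4 1; 0 0 0) = Δ·Π!·Σ² = 4/63  (sign +1)
sum: t=5:−1/120 = -1/120
3j²(3 4 1; -2 2 0) = Δ·Π!·Σ² = 1/21  (sign +1)
combine: 4πI² = 189·4/63·1/21 = 4/7
take √, sign +1: I = 0.21324362
No selection rule forces the value: the integral is nonzero (none).

0.213244 (none)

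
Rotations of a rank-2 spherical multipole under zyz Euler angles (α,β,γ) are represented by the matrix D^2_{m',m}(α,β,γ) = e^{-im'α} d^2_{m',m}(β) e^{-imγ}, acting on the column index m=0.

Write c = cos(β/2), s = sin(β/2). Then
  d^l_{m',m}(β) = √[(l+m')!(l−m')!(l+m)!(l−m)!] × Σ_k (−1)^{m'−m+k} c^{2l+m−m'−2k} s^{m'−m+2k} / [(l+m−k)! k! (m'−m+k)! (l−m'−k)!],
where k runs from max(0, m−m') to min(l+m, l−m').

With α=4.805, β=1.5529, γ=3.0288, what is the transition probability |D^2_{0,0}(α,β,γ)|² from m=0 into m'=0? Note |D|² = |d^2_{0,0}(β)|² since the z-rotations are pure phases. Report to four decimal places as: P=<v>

Split into d^2_{0,0}(β=1.5529) × two z-phases.
With c≡cos(β/2)=0.713406 and s≡sin(β/2)=0.700751, N=[2·2·2·2]^{1/2}=4.000000
k∈{0,1,2} keeps every argument non-negative
  k=0: (−1)^0·4.0000/(4)·0.7134^4·0.7008^0 = +0.259028
  k=1: (−1)^1·4.0000/(1)·0.7134^2·0.7008^2 = -0.999680
  k=2: (−1)^2·4.0000/(4)·0.7134^0·0.7008^4 = +0.241132
d^2_{0,0}(1.5529) = +0.259028 -0.999680 +0.241132 = -0.499520
|D^2_{0,0}|² = |d^2_{0,0}(β)|² = (-0.499520)² = 0.249520 (the z-rotation phases have unit modulus)

P=0.2495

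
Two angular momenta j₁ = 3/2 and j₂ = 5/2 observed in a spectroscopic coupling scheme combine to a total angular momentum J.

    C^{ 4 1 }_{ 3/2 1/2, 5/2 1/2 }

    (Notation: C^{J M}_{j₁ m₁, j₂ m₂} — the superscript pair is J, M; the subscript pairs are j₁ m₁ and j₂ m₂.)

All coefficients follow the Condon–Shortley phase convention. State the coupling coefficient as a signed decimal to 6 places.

+√(15/28) ≈ +0.731925

j₁+j₂−J=0  J+j₁−j₂=3  J−j₁+j₂=5  j₁+j₂+J+1=9
(j₁±m₁, j₂±m₂, J±M) = (2,1,3,2,5,3)
P² = 2160/7
sum k=0..0:
  [0] +1/24 = 1/24
S = 1/24
C² = P²·S² = 15/28 ; C = +0.731925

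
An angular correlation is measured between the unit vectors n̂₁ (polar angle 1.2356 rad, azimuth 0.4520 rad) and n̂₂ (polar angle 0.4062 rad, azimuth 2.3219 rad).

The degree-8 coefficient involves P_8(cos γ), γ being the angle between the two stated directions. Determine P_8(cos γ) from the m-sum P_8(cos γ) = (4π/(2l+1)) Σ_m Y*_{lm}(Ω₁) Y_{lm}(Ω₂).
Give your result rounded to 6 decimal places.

-0.021047

Summing Y*_{l m}(θ₁,φ₁)·Y_{l m}(θ₂,φ₂) over m ∈ [−8, 8]; prefactor 4π/(2·8+1) = 0.739198:
  [-8]  conj(Y_{8,-8})(Ω₁) = (-0.289997, -0.148920) ; Y_{8,-8}(Ω₂) = (0.000295, 0.000083) ; Δ = (-0.000073, -0.000068)
  [-7]  conj(Y_{8,-7})(Ω₁) = (-0.454122, -0.010177) ; Y_{8,-7}(Ω₂) = (-0.002435, 0.001477) ; Δ = (0.001121, -0.000646)
  [-6]  conj(Y_{8,-6})(Ω₁) = (-0.151247, 0.069291) ; Y_{8,-6}(Ω₂) = (0.003412, -0.016346) ; Δ = (0.000617, 0.002709)
  [-5]  conj(Y_{8,-5})(Ω₁) = (0.175893, -0.213463) ; Y_{8,-5}(Ω₂) = (0.040026, 0.056792) ; Δ = (0.019163, 0.001445)
  [-4]  conj(Y_{8,-4})(Ω₁) = (0.066531, -0.275199) ; Y_{8,-4}(Ω₂) = (-0.207039, -0.028581) ; Δ = (-0.021640, 0.055075)
  [-3]  conj(Y_{8,-3})(Ω₁) = (0.033174, 0.152060) ; Y_{8,-3}(Ω₂) = (0.339239, -0.275744) ; Δ = (0.053183, 0.042437)
  [-2]  conj(Y_{8,-2})(Ω₁) = (0.191720, 0.243593) ; Y_{8,-2}(Ω₂) = (-0.037789, 0.550080) ; Δ = (-0.141241, 0.096257)
  [-1]  conj(Y_{8,-1})(Ω₁) = (-0.089507, -0.043458) ; Y_{8,-1}(Ω₂) = (-0.128556, -0.137690) ; Δ = (0.005523, 0.017911)
  [+0]  conj(Y_{8,0})(Ω₁) = (-0.313824, -0.000000) ; Y_{8,0}(Ω₂) = (-0.440437, 0.000000) ; Δ = (0.138220, 0.000000)
  [+1]  conj(Y_{8,1})(Ω₁) = (0.089507, -0.043458) ; Y_{8,1}(Ω₂) = (0.128556, -0.137690) ; Δ = (0.005523, -0.017911)
  [+2]  conj(Y_{8,2})(Ω₁) = (0.191720, -0.243593) ; Y_{8,2}(Ω₂) = (-0.037789, -0.550080) ; Δ = (-0.141241, -0.096257)
  [+3]  conj(Y_{8,3})(Ω₁) = (-0.033174, 0.152060) ; Y_{8,3}(Ω₂) = (-0.339239, -0.275744) ; Δ = (0.053183, -0.042437)
  [+4]  conj(Y_{8,4})(Ω₁) = (0.066531, 0.275199) ; Y_{8,4}(Ω₂) = (-0.207039, 0.028581) ; Δ = (-0.021640, -0.055075)
  [+5]  conj(Y_{8,5})(Ω₁) = (-0.175893, -0.213463) ; Y_{8,5}(Ω₂) = (-0.040026, 0.056792) ; Δ = (0.019163, -0.001445)
  [+6]  conj(Y_{8,6})(Ω₁) = (-0.151247, -0.069291) ; Y_{8,6}(Ω₂) = (0.003412, 0.016346) ; Δ = (0.000617, -0.002709)
  [+7]  conj(Y_{8,7})(Ω₁) = (0.454122, -0.010177) ; Y_{8,7}(Ω₂) = (0.002435, 0.001477) ; Δ = (0.001121, 0.000646)
  [+8]  conj(Y_{8,8})(Ω₁) = (-0.289997, 0.148920) ; Y_{8,8}(Ω₂) = (0.000295, -0.000083) ; Δ = (-0.000073, 0.000068)
Σ over m = (-0.028473, 0.000000); ×(4π/17) → (-0.021047, 0.000000). Real part: -0.021047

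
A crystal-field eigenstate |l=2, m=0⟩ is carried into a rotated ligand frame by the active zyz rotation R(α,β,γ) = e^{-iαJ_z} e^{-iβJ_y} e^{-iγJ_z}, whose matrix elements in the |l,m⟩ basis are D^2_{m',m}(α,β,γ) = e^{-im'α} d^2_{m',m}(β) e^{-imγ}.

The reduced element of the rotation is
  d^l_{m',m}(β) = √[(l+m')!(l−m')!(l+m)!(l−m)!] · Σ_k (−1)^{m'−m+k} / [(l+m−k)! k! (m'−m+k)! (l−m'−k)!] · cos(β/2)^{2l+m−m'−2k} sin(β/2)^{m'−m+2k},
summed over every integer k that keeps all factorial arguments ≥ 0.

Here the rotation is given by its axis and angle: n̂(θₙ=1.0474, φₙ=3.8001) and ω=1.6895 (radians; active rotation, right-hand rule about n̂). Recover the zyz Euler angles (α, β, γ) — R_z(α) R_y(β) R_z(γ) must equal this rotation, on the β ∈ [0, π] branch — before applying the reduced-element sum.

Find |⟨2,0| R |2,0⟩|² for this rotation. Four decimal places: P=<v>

P=0.2126

Axis–angle → zyz. n̂ = (sinθₙcosφₙ, sinθₙsinφₙ, cosθₙ) = (-0.685025, -0.530015, +0.499825), ω = 1.6895.
R = I cosω + sinω [n̂]ₓ + (1−cosω) n̂n̂ᵀ gives
  R = [+0.406407, -0.090237, -0.909226; +0.902378, +0.195758, +0.383918; +0.143345, -0.976492, +0.160985]
β = atan2(√(R₁₃²+R₂₃²), R₃₃) = 1.409108; α = atan2(R₂₃, R₁₃) mod 2π = 2.742056; γ = atan2(R₃₂, −R₃₁) mod 2π = 4.566634
First d^2_{0,0}(β=1.4091), then the phase factors e^{-i(0)α} and e^{-i(0)γ}:
Half-angle: c=0.761901, s=0.647694. N=√(2·2·2·2)=4.000000
The bounds max(0,m−m')=0 and min(l+m,l−m')=2 give 3 terms
  k=0: (−1)^0·4.0000/(4)·0.7619^4·0.6477^0 = +0.336972
  k=1: (−1)^1·4.0000/(1)·0.7619^2·0.6477^2 = -0.974084
  k=2: (−1)^2·4.0000/(4)·0.7619^0·0.6477^4 = +0.175986
d^2_{0,0}(1.4091) = +0.336972 -0.974084 +0.175986 = -0.461126
|D^2_{0,0}|² = |d^2_{0,0}(β)|² = (-0.461126)² = 0.212637 (the z-rotation phases have unit modulus)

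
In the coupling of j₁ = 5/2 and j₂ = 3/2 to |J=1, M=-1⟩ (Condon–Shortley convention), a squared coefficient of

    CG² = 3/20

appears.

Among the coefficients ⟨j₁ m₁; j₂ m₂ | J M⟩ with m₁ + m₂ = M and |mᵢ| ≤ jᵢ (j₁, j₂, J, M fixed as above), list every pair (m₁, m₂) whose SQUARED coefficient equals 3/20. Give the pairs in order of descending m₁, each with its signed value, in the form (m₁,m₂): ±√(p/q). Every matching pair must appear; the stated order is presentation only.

(-1/2,-1/2): −√(3/20)

Admissible pairs with m₁+m₂ = M = -1: (-5/2,3/2), (-3/2,1/2), (-1/2,-1/2), (1/2,-3/2)
  (m₁,m₂)=(1/2,-3/2): CG² = 1/20, CG = +√(1/20)
  (m₁,m₂)=(-1/2,-1/2): CG² = 3/20, CG = −√(3/20)   ← matches the target
  (m₁,m₂)=(-3/2,1/2): CG² = 3/10, CG = +√(3/10)
  (m₁,m₂)=(-5/2,3/2): CG² = 1/2, CG = −√(1/2)
Pairs with CG² = 3/20: (-1/2,-1/2): −√(3/20)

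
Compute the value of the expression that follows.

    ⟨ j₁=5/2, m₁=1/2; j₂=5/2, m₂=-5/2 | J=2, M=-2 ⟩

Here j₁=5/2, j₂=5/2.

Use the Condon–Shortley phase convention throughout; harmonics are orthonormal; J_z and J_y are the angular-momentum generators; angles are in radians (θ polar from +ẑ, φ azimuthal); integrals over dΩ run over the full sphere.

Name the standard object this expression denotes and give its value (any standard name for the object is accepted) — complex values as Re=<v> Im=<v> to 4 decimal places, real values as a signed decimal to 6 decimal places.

Clebsch–Gordan coefficient, +√(5/28) ≈ +0.422577

This is a Clebsch–Gordan (vector-coupling) coefficient.
√[5·3!2!2!/8! · 3!2!0!5!0!4!] = √(720/7)
  +(−1)^0/∏(0,3,2,0,0,2)! = 1/24  (running 1/24)
⟨..|..⟩ = √(720/7)·(1/24) = +0.422577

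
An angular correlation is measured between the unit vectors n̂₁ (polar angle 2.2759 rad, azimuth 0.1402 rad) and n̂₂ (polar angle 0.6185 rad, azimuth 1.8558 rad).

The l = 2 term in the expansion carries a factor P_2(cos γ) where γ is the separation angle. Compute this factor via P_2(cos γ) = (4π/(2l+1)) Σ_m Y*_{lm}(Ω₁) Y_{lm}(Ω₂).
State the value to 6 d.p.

0.025278

Addition theorem: P_2(cos γ) = (4π/5) Σ_m Y*_{lm}(Ω₁) Y_{lm}(Ω₂), m = −2…2:
  m=-2: (0.215271, 0.061995) × (-0.109328, 0.070077) = (-0.027880, 0.008308)  (running Σ = (-0.027880, 0.008308))
  m=-1: (-0.377563, -0.053284) × (-0.102611, -0.350232) = (0.020080, 0.137702)  (running Σ = (-0.007799, 0.146010))
  m=0: (0.082049, -0.000000) × (0.312694, 0.000000) = (0.025656, 0.000000)  (running Σ = (0.017857, 0.146010))
  m=1: (0.377563, -0.053284) × (0.102611, -0.350232) = (0.020080, -0.137702)  (running Σ = (0.037937, 0.008308))
  m=2: (0.215271, -0.061995) × (-0.109328, -0.070077) = (-0.027880, -0.008308)  (running Σ = (0.010058, 0.000000))
Accumulated sum (0.010058, 0.000000); after 4π/(2l+1) scaling, (0.025278, 0.000000) ⇒ P_2 = 0.025278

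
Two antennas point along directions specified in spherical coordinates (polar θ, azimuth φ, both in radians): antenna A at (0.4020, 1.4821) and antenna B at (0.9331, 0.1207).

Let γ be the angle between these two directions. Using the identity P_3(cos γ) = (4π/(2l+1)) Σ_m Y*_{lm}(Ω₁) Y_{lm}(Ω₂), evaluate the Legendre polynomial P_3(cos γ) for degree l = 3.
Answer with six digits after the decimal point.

-0.343328

Summing Y*_{l m}(θ₁,φ₁)·Y_{l m}(θ₂,φ₂) over m ∈ [−3, 3]; prefactor 4π/(2·3+1) = 1.795196:
  term(m=-3) = -0.003178-0.004376i   from Y*(Ω₁)=-0.006571-0.024110i, Y(Ω₂)=+0.202377-0.076661i
  term(m=-2) = -0.051665+0.022997i   from Y*(Ω₁)=-0.141718+0.025407i, Y(Ω₂)=+0.381394-0.093900i
  term(m=-1) = +0.017047+0.080218i   from Y*(Ω₁)=+0.036230+0.407396i, Y(Ω₂)=+0.199051-0.024143i
  term(m=+0) = -0.115656+0.000000i   from Y*(Ω₁)=+0.423988-0.000000i, Y(Ω₂)=-0.272783+0.000000i
  term(m=+1) = +0.017047-0.080218i   from Y*(Ω₁)=-0.036230+0.407396i, Y(Ω₂)=-0.199051-0.024143i
  term(m=+2) = -0.051665-0.022997i   from Y*(Ω₁)=-0.141718-0.025407i, Y(Ω₂)=+0.381394+0.093900i
  term(m=+3) = -0.003178+0.004376i   from Y*(Ω₁)=+0.006571-0.024110i, Y(Ω₂)=-0.202377-0.076661i
Σ over m = -0.191248+0.000000i; ×(4π/7) → -0.343328+0.000000i. Real part: -0.343328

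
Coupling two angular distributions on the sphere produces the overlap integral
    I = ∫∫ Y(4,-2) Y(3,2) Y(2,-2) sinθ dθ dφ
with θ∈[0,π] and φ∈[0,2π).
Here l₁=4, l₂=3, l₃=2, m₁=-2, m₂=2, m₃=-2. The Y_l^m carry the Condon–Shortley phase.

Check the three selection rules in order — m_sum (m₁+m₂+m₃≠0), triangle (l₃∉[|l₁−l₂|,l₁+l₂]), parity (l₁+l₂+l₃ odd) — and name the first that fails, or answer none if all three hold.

m_sum

azimuthal sum: -2 + 2 − 2 = -2  ✗
1 ≤ 2 ≤ 7 (triangle on l)
L = 4 + 3 + 2 = 9 (odd)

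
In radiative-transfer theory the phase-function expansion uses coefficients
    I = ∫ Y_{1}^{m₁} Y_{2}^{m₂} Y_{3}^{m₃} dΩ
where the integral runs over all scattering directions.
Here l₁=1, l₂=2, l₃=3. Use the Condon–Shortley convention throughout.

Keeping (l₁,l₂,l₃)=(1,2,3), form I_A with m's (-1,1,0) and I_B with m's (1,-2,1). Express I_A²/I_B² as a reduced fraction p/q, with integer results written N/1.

Same 1,2,3: normalisation and zero-m 3j drop out of the ratio.
A: Δ: 0! 2! 4! / 7! → 1/105; sum: t=0:+1/12 = 1/12; 3j²(1 2 3; -1 1 0) = Δ·Π!·Σ² = 1/35  (sign -1)
B: Δ: 0! 2! 4! / 7! → 1/105; sum: t=0:+1/48 = 1/48; 3j²(1 2 3; 1 -2 1) = Δ·Π!·Σ² = 1/105  (sign +1)
I_A²/I_B² = (1/35)/(1/105) = 3/1

3/1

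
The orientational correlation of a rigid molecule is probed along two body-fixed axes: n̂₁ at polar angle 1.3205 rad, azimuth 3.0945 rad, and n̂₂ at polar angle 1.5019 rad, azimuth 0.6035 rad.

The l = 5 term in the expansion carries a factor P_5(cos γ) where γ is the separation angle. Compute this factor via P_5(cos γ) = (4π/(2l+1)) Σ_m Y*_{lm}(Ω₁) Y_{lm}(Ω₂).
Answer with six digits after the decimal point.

0.417210

Term-by-term m-sum for l=5 (normalisation 4π/11 = 1.142397):
  m=-5: (-0.385254+0.092428i) × (-0.455126-0.056769i) = +0.180586-0.020196i  (running Σ = +0.180586-0.020196i)
  m=-4: (+0.314635-0.059979i) × (-0.074741-0.066564i) = -0.027509-0.016460i  (running Σ = +0.153078-0.036656i)
  m=-3: (+0.139488-0.019839i) × (+0.078071+0.319435i) = +0.017227+0.043008i  (running Σ = +0.170305+0.006352i)
  m=-2: (-0.320079+0.030236i) × (-0.040730+0.106976i) = +0.009802-0.035472i  (running Σ = +0.180107-0.029120i)
  m=-1: (-0.068231+0.003216i) × (+0.245749-0.169391i) = -0.016223+0.012348i  (running Σ = +0.163884-0.016772i)
  m=0: (+0.316979-0.000000i) × (+0.118107+0.000000i) = +0.037437+0.000000i  (running Σ = +0.201322-0.016772i)
  m=1: (+0.068231+0.003216i) × (-0.245749-0.169391i) = -0.016223-0.012348i  (running Σ = +0.185099-0.029120i)
  m=2: (-0.320079-0.030236i) × (-0.040730-0.106976i) = +0.009802+0.035472i  (running Σ = +0.194901+0.006352i)
  m=3: (-0.139488-0.019839i) × (-0.078071+0.319435i) = +0.017227-0.043008i  (running Σ = +0.212128-0.036656i)
  m=4: (+0.314635+0.059979i) × (-0.074741+0.066564i) = -0.027509+0.016460i  (running Σ = +0.184619-0.020196i)
  m=5: (+0.385254+0.092428i) × (+0.455126-0.056769i) = +0.180586+0.020196i  (running Σ = +0.365206+0.000000i)
Accumulated sum +0.365206+0.000000i; after 4π/(2l+1) scaling, +0.417210+0.000000i ⇒ P_5 = 0.417210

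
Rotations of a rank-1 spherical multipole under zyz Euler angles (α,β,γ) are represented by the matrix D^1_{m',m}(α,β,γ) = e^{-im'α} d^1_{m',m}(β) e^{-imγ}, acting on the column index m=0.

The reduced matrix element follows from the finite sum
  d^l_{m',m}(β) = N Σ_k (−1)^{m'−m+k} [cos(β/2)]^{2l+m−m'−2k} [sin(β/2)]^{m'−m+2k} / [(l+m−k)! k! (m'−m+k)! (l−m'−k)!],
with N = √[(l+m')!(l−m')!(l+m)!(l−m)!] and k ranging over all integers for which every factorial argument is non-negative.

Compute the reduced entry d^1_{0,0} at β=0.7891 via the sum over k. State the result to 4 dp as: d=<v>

d^1_{0,0}(β=0.7891) via the finite sum:
c=cos(0.789100/2)=0.923170, s=sin(0.789100/2)=0.384393; N=√[1·1·1·1]=1.000000
k: max(0,(0)−(0))=0 … min(1+(0),1−(0))=1
  k=0: (−1)^0·1.0000/(1)·0.9232^2·0.3844^0 = +0.852242
  k=1: (−1)^1·1.0000/(1)·0.9232^0·0.3844^2 = -0.147758
d^1_{0,0}(0.7891) = +0.852242 -0.147758 = +0.704484

d=0.7045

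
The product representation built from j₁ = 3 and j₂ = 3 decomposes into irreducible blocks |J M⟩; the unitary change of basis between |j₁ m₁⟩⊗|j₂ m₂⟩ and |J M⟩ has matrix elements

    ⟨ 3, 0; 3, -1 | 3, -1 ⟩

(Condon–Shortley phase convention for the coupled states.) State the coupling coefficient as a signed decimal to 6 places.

√[7·3!3!3!/10! · 3!3!2!4!2!4!] = √(864/25)
  +(−1)^0/∏(0,3,3,2,0,1)! = 1/72  (running 1/72)
  +(−1)^1/∏(1,2,2,1,1,2)! = -1/8  (running -1/9)
  +(−1)^2/∏(2,1,1,0,2,3)! = 1/24  (running -5/72)
⟨..|..⟩ = √(864/25)·(-5/72) = -0.408248

−√(1/6) ≈ -0.408248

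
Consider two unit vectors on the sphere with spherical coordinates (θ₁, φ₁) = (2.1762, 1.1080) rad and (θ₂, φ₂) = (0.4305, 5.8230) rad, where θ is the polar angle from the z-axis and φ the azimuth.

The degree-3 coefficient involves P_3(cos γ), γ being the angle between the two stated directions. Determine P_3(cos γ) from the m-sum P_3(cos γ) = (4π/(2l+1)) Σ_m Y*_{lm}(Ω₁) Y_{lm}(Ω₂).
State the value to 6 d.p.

Expand P_3 via completeness: Σ_{m} conj(Y_{3,m}) at Ω₁ times Y_{3,m} at Ω₂ —
  [-3]  conj(Y_{3,-3})(Ω₁) = (-0.228113, -0.042077) ; Y_{3,-3}(Ω₂) = (0.005734, 0.029777) ; Δ = (-0.000055, -0.007034)
  [-2]  conj(Y_{3,-2})(Ω₁) = (0.236481, -0.314192) ; Y_{3,-2}(Ω₂) = (0.097943, 0.128724) ; Δ = (0.063606, -0.000332)
  [-1]  conj(Y_{3,-1})(Ω₁) = (0.073479, 0.147272) ; Y_{3,-1}(Ω₂) = (0.378134, 0.187433) ; Δ = (0.000181, 0.069461)
  [+0]  conj(Y_{3,0})(Ω₁) = (0.293214, -0.000000) ; Y_{3,0}(Ω₂) = (0.382941, 0.000000) ; Δ = (0.112284, 0.000000)
  [+1]  conj(Y_{3,1})(Ω₁) = (-0.073479, 0.147272) ; Y_{3,1}(Ω₂) = (-0.378134, 0.187433) ; Δ = (0.000181, -0.069461)
  [+2]  conj(Y_{3,2})(Ω₁) = (0.236481, 0.314192) ; Y_{3,2}(Ω₂) = (0.097943, -0.128724) ; Δ = (0.063606, 0.000332)
  [+3]  conj(Y_{3,3})(Ω₁) = (0.228113, -0.042077) ; Y_{3,3}(Ω₂) = (-0.005734, 0.029777) ; Δ = (-0.000055, 0.007034)
Σ over m = (0.239748, 0.000000); ×(4π/7) → (0.430394, 0.000000). Real part: 0.430394

0.430394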